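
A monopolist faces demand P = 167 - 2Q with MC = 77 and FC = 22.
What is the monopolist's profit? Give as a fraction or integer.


MR = MC: 167 - 4Q = 77
Q* = 45/2
P* = 167 - 2*45/2 = 122
Profit = (P* - MC)*Q* - FC
= (122 - 77)*45/2 - 22
= 45*45/2 - 22
= 2025/2 - 22 = 1981/2

1981/2


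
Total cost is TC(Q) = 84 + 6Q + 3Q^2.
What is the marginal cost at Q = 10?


MC = dTC/dQ = 6 + 2*3*Q
At Q = 10:
MC = 6 + 6*10
MC = 6 + 60 = 66

66


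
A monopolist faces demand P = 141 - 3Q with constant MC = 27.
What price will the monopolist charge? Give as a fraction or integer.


MR = 141 - 6Q
Set MR = MC: 141 - 6Q = 27
Q* = 19
Substitute into demand:
P* = 141 - 3*19 = 84

84


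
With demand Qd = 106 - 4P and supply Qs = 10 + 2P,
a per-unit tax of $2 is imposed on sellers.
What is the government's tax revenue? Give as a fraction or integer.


With tax on sellers, new supply: Qs' = 10 + 2(P - 2)
= 6 + 2P
New equilibrium quantity:
Q_new = 118/3
Tax revenue = tax * Q_new = 2 * 118/3 = 236/3

236/3


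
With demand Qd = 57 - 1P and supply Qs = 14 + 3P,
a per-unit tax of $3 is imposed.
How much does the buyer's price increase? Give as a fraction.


With a per-unit tax, the buyer's price increase depends on relative slopes.
Supply slope: d = 3, Demand slope: b = 1
Buyer's price increase = d * tax / (b + d)
= 3 * 3 / (1 + 3)
= 9 / 4 = 9/4

9/4


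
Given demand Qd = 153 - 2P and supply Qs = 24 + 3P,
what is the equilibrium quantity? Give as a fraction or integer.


First find equilibrium price:
153 - 2P = 24 + 3P
P* = 129/5 = 129/5
Then substitute into demand:
Q* = 153 - 2 * 129/5 = 507/5

507/5


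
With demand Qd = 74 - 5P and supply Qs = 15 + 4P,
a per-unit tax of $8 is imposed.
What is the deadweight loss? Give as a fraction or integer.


Pre-tax equilibrium quantity: Q* = 371/9
Post-tax equilibrium quantity: Q_tax = 211/9
Reduction in quantity: Q* - Q_tax = 160/9
DWL = (1/2) * tax * (Q* - Q_tax)
DWL = (1/2) * 8 * 160/9 = 640/9

640/9


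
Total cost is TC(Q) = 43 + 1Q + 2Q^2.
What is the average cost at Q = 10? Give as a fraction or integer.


TC(10) = 43 + 1*10 + 2*10^2
TC(10) = 43 + 10 + 200 = 253
AC = TC/Q = 253/10 = 253/10

253/10


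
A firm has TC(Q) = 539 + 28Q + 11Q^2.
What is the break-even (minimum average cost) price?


AC(Q) = 539/Q + 28 + 11Q
To minimize: dAC/dQ = -539/Q^2 + 11 = 0
Q^2 = 539/11 = 49
Q* = 7
Min AC = 539/7 + 28 + 11*7
Min AC = 77 + 28 + 77 = 182

182


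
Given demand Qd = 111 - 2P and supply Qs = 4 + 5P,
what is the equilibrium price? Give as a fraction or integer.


At equilibrium, Qd = Qs.
111 - 2P = 4 + 5P
111 - 4 = 2P + 5P
107 = 7P
P* = 107/7 = 107/7

107/7


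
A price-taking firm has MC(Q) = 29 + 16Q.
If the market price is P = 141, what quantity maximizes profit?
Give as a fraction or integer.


In perfect competition, profit is maximized where P = MC.
141 = 29 + 16Q
112 = 16Q
Q* = 112/16 = 7

7


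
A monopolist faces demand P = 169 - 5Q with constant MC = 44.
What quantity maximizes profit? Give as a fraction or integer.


TR = P*Q = (169 - 5Q)Q = 169Q - 5Q^2
MR = dTR/dQ = 169 - 10Q
Set MR = MC:
169 - 10Q = 44
125 = 10Q
Q* = 125/10 = 25/2

25/2


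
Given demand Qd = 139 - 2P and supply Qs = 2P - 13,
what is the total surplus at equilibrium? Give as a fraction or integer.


Find equilibrium: 139 - 2P = 2P - 13
139 + 13 = 4P
P* = 152/4 = 38
Q* = 2*38 - 13 = 63
Inverse demand: P = 139/2 - Q/2, so P_max = 139/2
Inverse supply: P = 13/2 + Q/2, so P_min = 13/2
CS = (1/2) * 63 * (139/2 - 38) = 3969/4
PS = (1/2) * 63 * (38 - 13/2) = 3969/4
TS = CS + PS = 3969/4 + 3969/4 = 3969/2

3969/2


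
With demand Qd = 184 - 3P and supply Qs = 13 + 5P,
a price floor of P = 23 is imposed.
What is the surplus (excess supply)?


At P = 23:
Qd = 184 - 3*23 = 115
Qs = 13 + 5*23 = 128
Surplus = Qs - Qd = 128 - 115 = 13

13


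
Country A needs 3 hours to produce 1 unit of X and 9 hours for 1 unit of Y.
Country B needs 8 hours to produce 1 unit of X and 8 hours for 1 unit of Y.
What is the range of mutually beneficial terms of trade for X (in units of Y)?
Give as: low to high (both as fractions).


Opportunity cost of X for Country A = hours_X / hours_Y = 3/9 = 1/3 units of Y
Opportunity cost of X for Country B = hours_X / hours_Y = 8/8 = 1 units of Y
Terms of trade must be between the two opportunity costs.
Range: 1/3 to 1

1/3 to 1


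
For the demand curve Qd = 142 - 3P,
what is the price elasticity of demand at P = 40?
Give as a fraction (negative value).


dQ/dP = -3
At P = 40: Q = 142 - 3*40 = 22
E = (dQ/dP)(P/Q) = (-3)(40/22) = -60/11

-60/11


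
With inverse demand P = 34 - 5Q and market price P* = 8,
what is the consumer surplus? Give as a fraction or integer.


Maximum willingness to pay (at Q=0): P_max = 34
Quantity demanded at P* = 8:
Q* = (34 - 8)/5 = 26/5
CS = (1/2) * Q* * (P_max - P*)
CS = (1/2) * 26/5 * (34 - 8)
CS = (1/2) * 26/5 * 26 = 338/5

338/5


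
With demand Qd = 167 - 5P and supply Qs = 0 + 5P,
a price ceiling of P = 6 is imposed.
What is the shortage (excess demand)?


At P = 6:
Qd = 167 - 5*6 = 137
Qs = 0 + 5*6 = 30
Shortage = Qd - Qs = 137 - 30 = 107

107


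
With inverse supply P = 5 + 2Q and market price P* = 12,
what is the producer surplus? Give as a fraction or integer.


Minimum supply price (at Q=0): P_min = 5
Quantity supplied at P* = 12:
Q* = (12 - 5)/2 = 7/2
PS = (1/2) * Q* * (P* - P_min)
PS = (1/2) * 7/2 * (12 - 5)
PS = (1/2) * 7/2 * 7 = 49/4

49/4


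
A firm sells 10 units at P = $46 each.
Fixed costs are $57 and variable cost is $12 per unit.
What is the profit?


Total Revenue = P * Q = 46 * 10 = $460
Total Cost = FC + VC*Q = 57 + 12*10 = $177
Profit = TR - TC = 460 - 177 = $283

$283


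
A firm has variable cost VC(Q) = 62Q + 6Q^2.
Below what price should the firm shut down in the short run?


AVC(Q) = VC(Q)/Q = 62 + 6Q
AVC is increasing in Q, so minimum AVC is at Q -> 0+.
Min AVC = 62
The firm should shut down if P < 62.

62


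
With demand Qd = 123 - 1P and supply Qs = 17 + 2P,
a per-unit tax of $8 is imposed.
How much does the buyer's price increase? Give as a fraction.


With a per-unit tax, the buyer's price increase depends on relative slopes.
Supply slope: d = 2, Demand slope: b = 1
Buyer's price increase = d * tax / (b + d)
= 2 * 8 / (1 + 2)
= 16 / 3 = 16/3

16/3


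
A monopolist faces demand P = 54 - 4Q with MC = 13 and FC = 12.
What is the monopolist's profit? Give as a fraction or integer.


MR = MC: 54 - 8Q = 13
Q* = 41/8
P* = 54 - 4*41/8 = 67/2
Profit = (P* - MC)*Q* - FC
= (67/2 - 13)*41/8 - 12
= 41/2*41/8 - 12
= 1681/16 - 12 = 1489/16

1489/16


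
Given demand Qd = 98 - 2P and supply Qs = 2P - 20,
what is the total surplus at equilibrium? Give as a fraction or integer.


Find equilibrium: 98 - 2P = 2P - 20
98 + 20 = 4P
P* = 118/4 = 59/2
Q* = 2*59/2 - 20 = 39
Inverse demand: P = 49 - Q/2, so P_max = 49
Inverse supply: P = 10 + Q/2, so P_min = 10
CS = (1/2) * 39 * (49 - 59/2) = 1521/4
PS = (1/2) * 39 * (59/2 - 10) = 1521/4
TS = CS + PS = 1521/4 + 1521/4 = 1521/2

1521/2


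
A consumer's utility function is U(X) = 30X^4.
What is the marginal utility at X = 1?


MU = dU/dX = 30*4*X^(4-1)
MU = 120*X^3
At X = 1:
MU = 120 * 1^3
MU = 120 * 1 = 120

120


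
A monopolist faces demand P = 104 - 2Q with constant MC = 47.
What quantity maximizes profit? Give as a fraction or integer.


TR = P*Q = (104 - 2Q)Q = 104Q - 2Q^2
MR = dTR/dQ = 104 - 4Q
Set MR = MC:
104 - 4Q = 47
57 = 4Q
Q* = 57/4 = 57/4

57/4


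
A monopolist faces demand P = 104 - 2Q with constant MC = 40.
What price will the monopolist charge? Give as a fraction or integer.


MR = 104 - 4Q
Set MR = MC: 104 - 4Q = 40
Q* = 16
Substitute into demand:
P* = 104 - 2*16 = 72

72


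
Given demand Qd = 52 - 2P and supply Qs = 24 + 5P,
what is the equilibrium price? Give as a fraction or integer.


At equilibrium, Qd = Qs.
52 - 2P = 24 + 5P
52 - 24 = 2P + 5P
28 = 7P
P* = 28/7 = 4

4


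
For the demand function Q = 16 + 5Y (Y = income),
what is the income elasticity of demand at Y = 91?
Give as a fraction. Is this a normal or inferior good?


dQ/dY = 5
At Y = 91: Q = 16 + 5*91 = 471
Ey = (dQ/dY)(Y/Q) = 5 * 91 / 471 = 455/471
Since Ey > 0, this is a normal good.

455/471 (normal good)


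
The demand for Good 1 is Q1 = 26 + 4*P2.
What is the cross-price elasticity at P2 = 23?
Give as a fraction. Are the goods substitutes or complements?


dQ1/dP2 = 4
At P2 = 23: Q1 = 26 + 4*23 = 118
Exy = (dQ1/dP2)(P2/Q1) = 4 * 23 / 118 = 46/59
Since Exy > 0, the goods are substitutes.

46/59 (substitutes)


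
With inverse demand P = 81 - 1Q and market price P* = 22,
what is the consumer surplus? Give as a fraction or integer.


Maximum willingness to pay (at Q=0): P_max = 81
Quantity demanded at P* = 22:
Q* = (81 - 22)/1 = 59
CS = (1/2) * Q* * (P_max - P*)
CS = (1/2) * 59 * (81 - 22)
CS = (1/2) * 59 * 59 = 3481/2

3481/2


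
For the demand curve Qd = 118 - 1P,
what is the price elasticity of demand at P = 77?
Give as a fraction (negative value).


dQ/dP = -1
At P = 77: Q = 118 - 1*77 = 41
E = (dQ/dP)(P/Q) = (-1)(77/41) = -77/41

-77/41


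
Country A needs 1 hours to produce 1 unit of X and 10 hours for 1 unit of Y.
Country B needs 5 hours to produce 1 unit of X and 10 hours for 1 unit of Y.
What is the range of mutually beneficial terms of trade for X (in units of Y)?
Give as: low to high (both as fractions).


Opportunity cost of X for Country A = hours_X / hours_Y = 1/10 = 1/10 units of Y
Opportunity cost of X for Country B = hours_X / hours_Y = 5/10 = 1/2 units of Y
Terms of trade must be between the two opportunity costs.
Range: 1/10 to 1/2

1/10 to 1/2


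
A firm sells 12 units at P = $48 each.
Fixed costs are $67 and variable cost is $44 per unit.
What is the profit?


Total Revenue = P * Q = 48 * 12 = $576
Total Cost = FC + VC*Q = 67 + 44*12 = $595
Profit = TR - TC = 576 - 595 = $-19

$-19


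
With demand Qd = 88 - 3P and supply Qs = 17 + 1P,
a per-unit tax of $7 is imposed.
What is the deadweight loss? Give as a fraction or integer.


Pre-tax equilibrium quantity: Q* = 139/4
Post-tax equilibrium quantity: Q_tax = 59/2
Reduction in quantity: Q* - Q_tax = 21/4
DWL = (1/2) * tax * (Q* - Q_tax)
DWL = (1/2) * 7 * 21/4 = 147/8

147/8


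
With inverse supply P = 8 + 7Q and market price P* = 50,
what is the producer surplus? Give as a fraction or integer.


Minimum supply price (at Q=0): P_min = 8
Quantity supplied at P* = 50:
Q* = (50 - 8)/7 = 6
PS = (1/2) * Q* * (P* - P_min)
PS = (1/2) * 6 * (50 - 8)
PS = (1/2) * 6 * 42 = 126

126


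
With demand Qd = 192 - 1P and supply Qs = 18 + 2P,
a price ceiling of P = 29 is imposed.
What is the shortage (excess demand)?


At P = 29:
Qd = 192 - 1*29 = 163
Qs = 18 + 2*29 = 76
Shortage = Qd - Qs = 163 - 76 = 87

87


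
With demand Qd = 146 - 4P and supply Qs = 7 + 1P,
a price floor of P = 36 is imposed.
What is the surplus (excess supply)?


At P = 36:
Qd = 146 - 4*36 = 2
Qs = 7 + 1*36 = 43
Surplus = Qs - Qd = 43 - 2 = 41

41


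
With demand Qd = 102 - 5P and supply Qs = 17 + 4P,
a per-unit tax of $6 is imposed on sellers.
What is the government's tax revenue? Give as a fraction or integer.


With tax on sellers, new supply: Qs' = 17 + 4(P - 6)
= 4P - 7
New equilibrium quantity:
Q_new = 373/9
Tax revenue = tax * Q_new = 6 * 373/9 = 746/3

746/3


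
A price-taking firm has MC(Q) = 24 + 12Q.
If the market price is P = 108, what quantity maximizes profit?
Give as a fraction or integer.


In perfect competition, profit is maximized where P = MC.
108 = 24 + 12Q
84 = 12Q
Q* = 84/12 = 7

7


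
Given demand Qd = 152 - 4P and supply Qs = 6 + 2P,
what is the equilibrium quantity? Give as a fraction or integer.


First find equilibrium price:
152 - 4P = 6 + 2P
P* = 146/6 = 73/3
Then substitute into demand:
Q* = 152 - 4 * 73/3 = 164/3

164/3


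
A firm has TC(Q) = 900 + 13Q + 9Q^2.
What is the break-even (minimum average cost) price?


AC(Q) = 900/Q + 13 + 9Q
To minimize: dAC/dQ = -900/Q^2 + 9 = 0
Q^2 = 900/9 = 100
Q* = 10
Min AC = 900/10 + 13 + 9*10
Min AC = 90 + 13 + 90 = 193

193


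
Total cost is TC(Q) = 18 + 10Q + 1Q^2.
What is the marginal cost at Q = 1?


MC = dTC/dQ = 10 + 2*1*Q
At Q = 1:
MC = 10 + 2*1
MC = 10 + 2 = 12

12


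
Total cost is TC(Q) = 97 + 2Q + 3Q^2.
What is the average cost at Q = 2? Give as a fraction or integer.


TC(2) = 97 + 2*2 + 3*2^2
TC(2) = 97 + 4 + 12 = 113
AC = TC/Q = 113/2 = 113/2

113/2


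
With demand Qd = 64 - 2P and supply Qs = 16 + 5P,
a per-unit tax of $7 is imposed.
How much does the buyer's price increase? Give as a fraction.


With a per-unit tax, the buyer's price increase depends on relative slopes.
Supply slope: d = 5, Demand slope: b = 2
Buyer's price increase = d * tax / (b + d)
= 5 * 7 / (2 + 5)
= 35 / 7 = 5

5


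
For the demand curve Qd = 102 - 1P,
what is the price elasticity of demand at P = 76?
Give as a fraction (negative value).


dQ/dP = -1
At P = 76: Q = 102 - 1*76 = 26
E = (dQ/dP)(P/Q) = (-1)(76/26) = -38/13

-38/13


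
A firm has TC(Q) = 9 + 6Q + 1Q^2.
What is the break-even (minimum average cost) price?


AC(Q) = 9/Q + 6 + 1Q
To minimize: dAC/dQ = -9/Q^2 + 1 = 0
Q^2 = 9/1 = 9
Q* = 3
Min AC = 9/3 + 6 + 1*3
Min AC = 3 + 6 + 3 = 12

12


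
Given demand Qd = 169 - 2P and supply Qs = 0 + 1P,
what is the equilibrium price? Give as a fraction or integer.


At equilibrium, Qd = Qs.
169 - 2P = 0 + 1P
169 - 0 = 2P + 1P
169 = 3P
P* = 169/3 = 169/3

169/3


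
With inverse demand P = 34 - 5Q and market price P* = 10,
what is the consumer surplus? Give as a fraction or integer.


Maximum willingness to pay (at Q=0): P_max = 34
Quantity demanded at P* = 10:
Q* = (34 - 10)/5 = 24/5
CS = (1/2) * Q* * (P_max - P*)
CS = (1/2) * 24/5 * (34 - 10)
CS = (1/2) * 24/5 * 24 = 288/5

288/5


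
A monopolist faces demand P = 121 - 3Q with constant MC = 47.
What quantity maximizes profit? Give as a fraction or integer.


TR = P*Q = (121 - 3Q)Q = 121Q - 3Q^2
MR = dTR/dQ = 121 - 6Q
Set MR = MC:
121 - 6Q = 47
74 = 6Q
Q* = 74/6 = 37/3

37/3


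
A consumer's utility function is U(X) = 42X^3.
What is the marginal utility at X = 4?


MU = dU/dX = 42*3*X^(3-1)
MU = 126*X^2
At X = 4:
MU = 126 * 4^2
MU = 126 * 16 = 2016

2016


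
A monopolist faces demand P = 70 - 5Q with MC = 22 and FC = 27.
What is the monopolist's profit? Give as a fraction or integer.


MR = MC: 70 - 10Q = 22
Q* = 24/5
P* = 70 - 5*24/5 = 46
Profit = (P* - MC)*Q* - FC
= (46 - 22)*24/5 - 27
= 24*24/5 - 27
= 576/5 - 27 = 441/5

441/5


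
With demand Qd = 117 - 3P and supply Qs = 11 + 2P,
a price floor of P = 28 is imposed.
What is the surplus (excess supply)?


At P = 28:
Qd = 117 - 3*28 = 33
Qs = 11 + 2*28 = 67
Surplus = Qs - Qd = 67 - 33 = 34

34


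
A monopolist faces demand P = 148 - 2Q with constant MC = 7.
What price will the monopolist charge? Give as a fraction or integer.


MR = 148 - 4Q
Set MR = MC: 148 - 4Q = 7
Q* = 141/4
Substitute into demand:
P* = 148 - 2*141/4 = 155/2

155/2


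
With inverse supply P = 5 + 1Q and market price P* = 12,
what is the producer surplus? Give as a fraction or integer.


Minimum supply price (at Q=0): P_min = 5
Quantity supplied at P* = 12:
Q* = (12 - 5)/1 = 7
PS = (1/2) * Q* * (P* - P_min)
PS = (1/2) * 7 * (12 - 5)
PS = (1/2) * 7 * 7 = 49/2

49/2


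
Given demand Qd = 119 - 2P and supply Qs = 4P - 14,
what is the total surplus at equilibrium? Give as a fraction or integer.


Find equilibrium: 119 - 2P = 4P - 14
119 + 14 = 6P
P* = 133/6 = 133/6
Q* = 4*133/6 - 14 = 224/3
Inverse demand: P = 119/2 - Q/2, so P_max = 119/2
Inverse supply: P = 7/2 + Q/4, so P_min = 7/2
CS = (1/2) * 224/3 * (119/2 - 133/6) = 12544/9
PS = (1/2) * 224/3 * (133/6 - 7/2) = 6272/9
TS = CS + PS = 12544/9 + 6272/9 = 6272/3

6272/3


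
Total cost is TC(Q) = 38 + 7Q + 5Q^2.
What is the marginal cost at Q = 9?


MC = dTC/dQ = 7 + 2*5*Q
At Q = 9:
MC = 7 + 10*9
MC = 7 + 90 = 97

97


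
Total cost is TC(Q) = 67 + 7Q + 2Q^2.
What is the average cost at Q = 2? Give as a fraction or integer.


TC(2) = 67 + 7*2 + 2*2^2
TC(2) = 67 + 14 + 8 = 89
AC = TC/Q = 89/2 = 89/2

89/2


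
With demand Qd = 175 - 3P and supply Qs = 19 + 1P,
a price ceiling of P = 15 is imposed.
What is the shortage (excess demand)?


At P = 15:
Qd = 175 - 3*15 = 130
Qs = 19 + 1*15 = 34
Shortage = Qd - Qs = 130 - 34 = 96

96


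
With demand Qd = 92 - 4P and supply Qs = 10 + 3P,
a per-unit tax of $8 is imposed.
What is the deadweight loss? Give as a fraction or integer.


Pre-tax equilibrium quantity: Q* = 316/7
Post-tax equilibrium quantity: Q_tax = 220/7
Reduction in quantity: Q* - Q_tax = 96/7
DWL = (1/2) * tax * (Q* - Q_tax)
DWL = (1/2) * 8 * 96/7 = 384/7

384/7


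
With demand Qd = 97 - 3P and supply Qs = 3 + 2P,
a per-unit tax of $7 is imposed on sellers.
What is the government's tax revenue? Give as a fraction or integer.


With tax on sellers, new supply: Qs' = 3 + 2(P - 7)
= 2P - 11
New equilibrium quantity:
Q_new = 161/5
Tax revenue = tax * Q_new = 7 * 161/5 = 1127/5

1127/5


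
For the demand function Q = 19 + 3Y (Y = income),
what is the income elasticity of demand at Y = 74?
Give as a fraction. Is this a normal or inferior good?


dQ/dY = 3
At Y = 74: Q = 19 + 3*74 = 241
Ey = (dQ/dY)(Y/Q) = 3 * 74 / 241 = 222/241
Since Ey > 0, this is a normal good.

222/241 (normal good)


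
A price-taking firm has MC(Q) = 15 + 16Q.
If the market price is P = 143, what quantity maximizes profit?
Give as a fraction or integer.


In perfect competition, profit is maximized where P = MC.
143 = 15 + 16Q
128 = 16Q
Q* = 128/16 = 8

8


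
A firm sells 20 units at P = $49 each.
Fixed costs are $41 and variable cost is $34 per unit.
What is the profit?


Total Revenue = P * Q = 49 * 20 = $980
Total Cost = FC + VC*Q = 41 + 34*20 = $721
Profit = TR - TC = 980 - 721 = $259

$259


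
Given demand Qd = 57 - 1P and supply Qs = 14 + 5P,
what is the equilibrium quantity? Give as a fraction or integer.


First find equilibrium price:
57 - 1P = 14 + 5P
P* = 43/6 = 43/6
Then substitute into demand:
Q* = 57 - 1 * 43/6 = 299/6

299/6


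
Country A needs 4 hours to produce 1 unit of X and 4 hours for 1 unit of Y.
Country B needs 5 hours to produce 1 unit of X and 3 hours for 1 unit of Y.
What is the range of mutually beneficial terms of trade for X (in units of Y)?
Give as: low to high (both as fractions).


Opportunity cost of X for Country A = hours_X / hours_Y = 4/4 = 1 units of Y
Opportunity cost of X for Country B = hours_X / hours_Y = 5/3 = 5/3 units of Y
Terms of trade must be between the two opportunity costs.
Range: 1 to 5/3

1 to 5/3


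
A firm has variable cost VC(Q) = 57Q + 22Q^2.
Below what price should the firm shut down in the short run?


AVC(Q) = VC(Q)/Q = 57 + 22Q
AVC is increasing in Q, so minimum AVC is at Q -> 0+.
Min AVC = 57
The firm should shut down if P < 57.

57


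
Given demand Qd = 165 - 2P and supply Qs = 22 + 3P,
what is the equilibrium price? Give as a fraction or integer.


At equilibrium, Qd = Qs.
165 - 2P = 22 + 3P
165 - 22 = 2P + 3P
143 = 5P
P* = 143/5 = 143/5

143/5


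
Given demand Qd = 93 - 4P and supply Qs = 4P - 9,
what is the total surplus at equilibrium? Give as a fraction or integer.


Find equilibrium: 93 - 4P = 4P - 9
93 + 9 = 8P
P* = 102/8 = 51/4
Q* = 4*51/4 - 9 = 42
Inverse demand: P = 93/4 - Q/4, so P_max = 93/4
Inverse supply: P = 9/4 + Q/4, so P_min = 9/4
CS = (1/2) * 42 * (93/4 - 51/4) = 441/2
PS = (1/2) * 42 * (51/4 - 9/4) = 441/2
TS = CS + PS = 441/2 + 441/2 = 441

441


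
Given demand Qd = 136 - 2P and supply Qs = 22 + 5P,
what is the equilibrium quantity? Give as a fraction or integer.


First find equilibrium price:
136 - 2P = 22 + 5P
P* = 114/7 = 114/7
Then substitute into demand:
Q* = 136 - 2 * 114/7 = 724/7

724/7


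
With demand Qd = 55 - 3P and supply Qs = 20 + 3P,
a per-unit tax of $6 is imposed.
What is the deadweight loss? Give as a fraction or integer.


Pre-tax equilibrium quantity: Q* = 75/2
Post-tax equilibrium quantity: Q_tax = 57/2
Reduction in quantity: Q* - Q_tax = 9
DWL = (1/2) * tax * (Q* - Q_tax)
DWL = (1/2) * 6 * 9 = 27

27


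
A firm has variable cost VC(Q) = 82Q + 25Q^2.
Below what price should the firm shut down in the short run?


AVC(Q) = VC(Q)/Q = 82 + 25Q
AVC is increasing in Q, so minimum AVC is at Q -> 0+.
Min AVC = 82
The firm should shut down if P < 82.

82


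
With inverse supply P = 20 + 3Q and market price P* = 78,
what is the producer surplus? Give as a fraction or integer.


Minimum supply price (at Q=0): P_min = 20
Quantity supplied at P* = 78:
Q* = (78 - 20)/3 = 58/3
PS = (1/2) * Q* * (P* - P_min)
PS = (1/2) * 58/3 * (78 - 20)
PS = (1/2) * 58/3 * 58 = 1682/3

1682/3


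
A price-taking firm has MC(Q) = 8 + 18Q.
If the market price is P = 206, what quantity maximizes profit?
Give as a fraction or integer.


In perfect competition, profit is maximized where P = MC.
206 = 8 + 18Q
198 = 18Q
Q* = 198/18 = 11

11


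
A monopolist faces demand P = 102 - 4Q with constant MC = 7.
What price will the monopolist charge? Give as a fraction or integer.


MR = 102 - 8Q
Set MR = MC: 102 - 8Q = 7
Q* = 95/8
Substitute into demand:
P* = 102 - 4*95/8 = 109/2

109/2


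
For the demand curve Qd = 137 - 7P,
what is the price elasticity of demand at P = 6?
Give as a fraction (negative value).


dQ/dP = -7
At P = 6: Q = 137 - 7*6 = 95
E = (dQ/dP)(P/Q) = (-7)(6/95) = -42/95

-42/95


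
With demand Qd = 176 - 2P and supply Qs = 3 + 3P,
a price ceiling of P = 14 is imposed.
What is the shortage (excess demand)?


At P = 14:
Qd = 176 - 2*14 = 148
Qs = 3 + 3*14 = 45
Shortage = Qd - Qs = 148 - 45 = 103

103


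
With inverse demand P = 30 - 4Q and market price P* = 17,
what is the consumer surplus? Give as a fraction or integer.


Maximum willingness to pay (at Q=0): P_max = 30
Quantity demanded at P* = 17:
Q* = (30 - 17)/4 = 13/4
CS = (1/2) * Q* * (P_max - P*)
CS = (1/2) * 13/4 * (30 - 17)
CS = (1/2) * 13/4 * 13 = 169/8

169/8


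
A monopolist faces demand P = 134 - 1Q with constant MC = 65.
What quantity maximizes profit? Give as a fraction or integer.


TR = P*Q = (134 - 1Q)Q = 134Q - 1Q^2
MR = dTR/dQ = 134 - 2Q
Set MR = MC:
134 - 2Q = 65
69 = 2Q
Q* = 69/2 = 69/2

69/2


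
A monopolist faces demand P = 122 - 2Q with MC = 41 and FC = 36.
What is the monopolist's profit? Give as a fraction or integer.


MR = MC: 122 - 4Q = 41
Q* = 81/4
P* = 122 - 2*81/4 = 163/2
Profit = (P* - MC)*Q* - FC
= (163/2 - 41)*81/4 - 36
= 81/2*81/4 - 36
= 6561/8 - 36 = 6273/8

6273/8


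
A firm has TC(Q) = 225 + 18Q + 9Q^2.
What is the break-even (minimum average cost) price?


AC(Q) = 225/Q + 18 + 9Q
To minimize: dAC/dQ = -225/Q^2 + 9 = 0
Q^2 = 225/9 = 25
Q* = 5
Min AC = 225/5 + 18 + 9*5
Min AC = 45 + 18 + 45 = 108

108


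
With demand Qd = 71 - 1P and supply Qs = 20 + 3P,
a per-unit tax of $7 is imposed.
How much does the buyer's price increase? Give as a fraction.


With a per-unit tax, the buyer's price increase depends on relative slopes.
Supply slope: d = 3, Demand slope: b = 1
Buyer's price increase = d * tax / (b + d)
= 3 * 7 / (1 + 3)
= 21 / 4 = 21/4

21/4


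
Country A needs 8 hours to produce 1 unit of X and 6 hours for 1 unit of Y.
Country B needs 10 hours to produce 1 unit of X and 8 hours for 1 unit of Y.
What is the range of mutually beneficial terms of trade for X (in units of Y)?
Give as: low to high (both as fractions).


Opportunity cost of X for Country A = hours_X / hours_Y = 8/6 = 4/3 units of Y
Opportunity cost of X for Country B = hours_X / hours_Y = 10/8 = 5/4 units of Y
Terms of trade must be between the two opportunity costs.
Range: 5/4 to 4/3

5/4 to 4/3


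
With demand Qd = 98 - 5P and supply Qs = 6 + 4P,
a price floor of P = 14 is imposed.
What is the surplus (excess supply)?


At P = 14:
Qd = 98 - 5*14 = 28
Qs = 6 + 4*14 = 62
Surplus = Qs - Qd = 62 - 28 = 34

34


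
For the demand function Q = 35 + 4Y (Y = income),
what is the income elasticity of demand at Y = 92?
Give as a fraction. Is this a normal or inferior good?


dQ/dY = 4
At Y = 92: Q = 35 + 4*92 = 403
Ey = (dQ/dY)(Y/Q) = 4 * 92 / 403 = 368/403
Since Ey > 0, this is a normal good.

368/403 (normal good)


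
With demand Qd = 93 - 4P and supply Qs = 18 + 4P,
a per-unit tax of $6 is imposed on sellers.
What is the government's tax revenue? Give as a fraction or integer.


With tax on sellers, new supply: Qs' = 18 + 4(P - 6)
= 4P - 6
New equilibrium quantity:
Q_new = 87/2
Tax revenue = tax * Q_new = 6 * 87/2 = 261

261


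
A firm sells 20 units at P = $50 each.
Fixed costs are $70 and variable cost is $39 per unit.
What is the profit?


Total Revenue = P * Q = 50 * 20 = $1000
Total Cost = FC + VC*Q = 70 + 39*20 = $850
Profit = TR - TC = 1000 - 850 = $150

$150


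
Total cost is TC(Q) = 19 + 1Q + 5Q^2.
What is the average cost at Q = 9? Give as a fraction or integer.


TC(9) = 19 + 1*9 + 5*9^2
TC(9) = 19 + 9 + 405 = 433
AC = TC/Q = 433/9 = 433/9

433/9


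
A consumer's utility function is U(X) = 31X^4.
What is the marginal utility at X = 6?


MU = dU/dX = 31*4*X^(4-1)
MU = 124*X^3
At X = 6:
MU = 124 * 6^3
MU = 124 * 216 = 26784

26784


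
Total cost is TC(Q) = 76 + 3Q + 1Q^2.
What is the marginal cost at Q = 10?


MC = dTC/dQ = 3 + 2*1*Q
At Q = 10:
MC = 3 + 2*10
MC = 3 + 20 = 23

23


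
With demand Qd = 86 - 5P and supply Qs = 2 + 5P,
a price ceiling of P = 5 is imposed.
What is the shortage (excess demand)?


At P = 5:
Qd = 86 - 5*5 = 61
Qs = 2 + 5*5 = 27
Shortage = Qd - Qs = 61 - 27 = 34

34


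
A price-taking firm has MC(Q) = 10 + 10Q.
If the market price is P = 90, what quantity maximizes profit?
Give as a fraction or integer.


In perfect competition, profit is maximized where P = MC.
90 = 10 + 10Q
80 = 10Q
Q* = 80/10 = 8

8


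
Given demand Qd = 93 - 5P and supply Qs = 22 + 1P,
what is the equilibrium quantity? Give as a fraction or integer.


First find equilibrium price:
93 - 5P = 22 + 1P
P* = 71/6 = 71/6
Then substitute into demand:
Q* = 93 - 5 * 71/6 = 203/6

203/6


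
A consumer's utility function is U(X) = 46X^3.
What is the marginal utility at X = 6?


MU = dU/dX = 46*3*X^(3-1)
MU = 138*X^2
At X = 6:
MU = 138 * 6^2
MU = 138 * 36 = 4968

4968


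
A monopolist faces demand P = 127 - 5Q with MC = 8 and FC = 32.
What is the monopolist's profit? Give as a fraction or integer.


MR = MC: 127 - 10Q = 8
Q* = 119/10
P* = 127 - 5*119/10 = 135/2
Profit = (P* - MC)*Q* - FC
= (135/2 - 8)*119/10 - 32
= 119/2*119/10 - 32
= 14161/20 - 32 = 13521/20

13521/20


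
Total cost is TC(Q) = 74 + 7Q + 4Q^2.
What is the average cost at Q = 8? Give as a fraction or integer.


TC(8) = 74 + 7*8 + 4*8^2
TC(8) = 74 + 56 + 256 = 386
AC = TC/Q = 386/8 = 193/4

193/4


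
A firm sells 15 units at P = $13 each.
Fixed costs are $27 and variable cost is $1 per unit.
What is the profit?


Total Revenue = P * Q = 13 * 15 = $195
Total Cost = FC + VC*Q = 27 + 1*15 = $42
Profit = TR - TC = 195 - 42 = $153

$153


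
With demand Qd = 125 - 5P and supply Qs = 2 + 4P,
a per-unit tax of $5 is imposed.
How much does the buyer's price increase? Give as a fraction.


With a per-unit tax, the buyer's price increase depends on relative slopes.
Supply slope: d = 4, Demand slope: b = 5
Buyer's price increase = d * tax / (b + d)
= 4 * 5 / (5 + 4)
= 20 / 9 = 20/9

20/9


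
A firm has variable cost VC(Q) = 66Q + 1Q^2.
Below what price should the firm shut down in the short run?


AVC(Q) = VC(Q)/Q = 66 + 1Q
AVC is increasing in Q, so minimum AVC is at Q -> 0+.
Min AVC = 66
The firm should shut down if P < 66.

66


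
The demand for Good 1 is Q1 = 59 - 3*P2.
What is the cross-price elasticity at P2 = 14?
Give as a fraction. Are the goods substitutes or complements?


dQ1/dP2 = -3
At P2 = 14: Q1 = 59 - 3*14 = 17
Exy = (dQ1/dP2)(P2/Q1) = -3 * 14 / 17 = -42/17
Since Exy < 0, the goods are complements.

-42/17 (complements)


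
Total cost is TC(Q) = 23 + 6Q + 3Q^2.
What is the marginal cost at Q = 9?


MC = dTC/dQ = 6 + 2*3*Q
At Q = 9:
MC = 6 + 6*9
MC = 6 + 54 = 60

60


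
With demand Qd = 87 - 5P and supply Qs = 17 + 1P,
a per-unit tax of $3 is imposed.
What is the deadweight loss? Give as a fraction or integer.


Pre-tax equilibrium quantity: Q* = 86/3
Post-tax equilibrium quantity: Q_tax = 157/6
Reduction in quantity: Q* - Q_tax = 5/2
DWL = (1/2) * tax * (Q* - Q_tax)
DWL = (1/2) * 3 * 5/2 = 15/4

15/4


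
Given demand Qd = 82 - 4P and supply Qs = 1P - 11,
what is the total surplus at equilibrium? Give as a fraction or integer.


Find equilibrium: 82 - 4P = 1P - 11
82 + 11 = 5P
P* = 93/5 = 93/5
Q* = 1*93/5 - 11 = 38/5
Inverse demand: P = 41/2 - Q/4, so P_max = 41/2
Inverse supply: P = 11 + Q/1, so P_min = 11
CS = (1/2) * 38/5 * (41/2 - 93/5) = 361/50
PS = (1/2) * 38/5 * (93/5 - 11) = 722/25
TS = CS + PS = 361/50 + 722/25 = 361/10

361/10


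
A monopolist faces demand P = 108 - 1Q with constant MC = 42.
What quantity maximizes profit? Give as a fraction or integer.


TR = P*Q = (108 - 1Q)Q = 108Q - 1Q^2
MR = dTR/dQ = 108 - 2Q
Set MR = MC:
108 - 2Q = 42
66 = 2Q
Q* = 66/2 = 33

33


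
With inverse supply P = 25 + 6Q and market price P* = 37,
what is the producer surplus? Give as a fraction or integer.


Minimum supply price (at Q=0): P_min = 25
Quantity supplied at P* = 37:
Q* = (37 - 25)/6 = 2
PS = (1/2) * Q* * (P* - P_min)
PS = (1/2) * 2 * (37 - 25)
PS = (1/2) * 2 * 12 = 12

12


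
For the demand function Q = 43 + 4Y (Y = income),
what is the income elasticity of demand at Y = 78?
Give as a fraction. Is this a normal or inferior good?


dQ/dY = 4
At Y = 78: Q = 43 + 4*78 = 355
Ey = (dQ/dY)(Y/Q) = 4 * 78 / 355 = 312/355
Since Ey > 0, this is a normal good.

312/355 (normal good)


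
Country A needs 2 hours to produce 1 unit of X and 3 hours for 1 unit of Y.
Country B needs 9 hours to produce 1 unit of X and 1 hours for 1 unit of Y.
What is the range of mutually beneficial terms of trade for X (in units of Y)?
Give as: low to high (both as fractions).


Opportunity cost of X for Country A = hours_X / hours_Y = 2/3 = 2/3 units of Y
Opportunity cost of X for Country B = hours_X / hours_Y = 9/1 = 9 units of Y
Terms of trade must be between the two opportunity costs.
Range: 2/3 to 9

2/3 to 9


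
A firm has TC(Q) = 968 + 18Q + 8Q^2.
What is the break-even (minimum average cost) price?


AC(Q) = 968/Q + 18 + 8Q
To minimize: dAC/dQ = -968/Q^2 + 8 = 0
Q^2 = 968/8 = 121
Q* = 11
Min AC = 968/11 + 18 + 8*11
Min AC = 88 + 18 + 88 = 194

194


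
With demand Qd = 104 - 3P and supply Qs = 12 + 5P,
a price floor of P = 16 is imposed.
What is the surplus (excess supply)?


At P = 16:
Qd = 104 - 3*16 = 56
Qs = 12 + 5*16 = 92
Surplus = Qs - Qd = 92 - 56 = 36

36


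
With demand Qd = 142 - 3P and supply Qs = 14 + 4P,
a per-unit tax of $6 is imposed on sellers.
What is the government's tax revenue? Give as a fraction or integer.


With tax on sellers, new supply: Qs' = 14 + 4(P - 6)
= 4P - 10
New equilibrium quantity:
Q_new = 538/7
Tax revenue = tax * Q_new = 6 * 538/7 = 3228/7

3228/7


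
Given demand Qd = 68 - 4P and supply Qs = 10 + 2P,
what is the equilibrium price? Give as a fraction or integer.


At equilibrium, Qd = Qs.
68 - 4P = 10 + 2P
68 - 10 = 4P + 2P
58 = 6P
P* = 58/6 = 29/3

29/3


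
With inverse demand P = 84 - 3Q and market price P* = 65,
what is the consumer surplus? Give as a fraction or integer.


Maximum willingness to pay (at Q=0): P_max = 84
Quantity demanded at P* = 65:
Q* = (84 - 65)/3 = 19/3
CS = (1/2) * Q* * (P_max - P*)
CS = (1/2) * 19/3 * (84 - 65)
CS = (1/2) * 19/3 * 19 = 361/6

361/6


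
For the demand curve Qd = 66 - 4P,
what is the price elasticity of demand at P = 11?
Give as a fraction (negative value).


dQ/dP = -4
At P = 11: Q = 66 - 4*11 = 22
E = (dQ/dP)(P/Q) = (-4)(11/22) = -2

-2


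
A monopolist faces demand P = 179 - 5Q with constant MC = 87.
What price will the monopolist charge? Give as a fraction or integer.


MR = 179 - 10Q
Set MR = MC: 179 - 10Q = 87
Q* = 46/5
Substitute into demand:
P* = 179 - 5*46/5 = 133

133


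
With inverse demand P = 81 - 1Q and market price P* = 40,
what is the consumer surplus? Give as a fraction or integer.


Maximum willingness to pay (at Q=0): P_max = 81
Quantity demanded at P* = 40:
Q* = (81 - 40)/1 = 41
CS = (1/2) * Q* * (P_max - P*)
CS = (1/2) * 41 * (81 - 40)
CS = (1/2) * 41 * 41 = 1681/2

1681/2


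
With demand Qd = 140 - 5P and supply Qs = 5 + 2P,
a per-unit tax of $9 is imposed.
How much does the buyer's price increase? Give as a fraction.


With a per-unit tax, the buyer's price increase depends on relative slopes.
Supply slope: d = 2, Demand slope: b = 5
Buyer's price increase = d * tax / (b + d)
= 2 * 9 / (5 + 2)
= 18 / 7 = 18/7

18/7


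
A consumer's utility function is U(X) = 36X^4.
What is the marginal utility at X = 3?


MU = dU/dX = 36*4*X^(4-1)
MU = 144*X^3
At X = 3:
MU = 144 * 3^3
MU = 144 * 27 = 3888

3888


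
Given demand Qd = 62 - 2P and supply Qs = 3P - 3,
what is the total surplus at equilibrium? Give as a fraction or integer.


Find equilibrium: 62 - 2P = 3P - 3
62 + 3 = 5P
P* = 65/5 = 13
Q* = 3*13 - 3 = 36
Inverse demand: P = 31 - Q/2, so P_max = 31
Inverse supply: P = 1 + Q/3, so P_min = 1
CS = (1/2) * 36 * (31 - 13) = 324
PS = (1/2) * 36 * (13 - 1) = 216
TS = CS + PS = 324 + 216 = 540

540


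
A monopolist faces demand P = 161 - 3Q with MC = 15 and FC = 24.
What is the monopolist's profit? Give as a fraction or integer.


MR = MC: 161 - 6Q = 15
Q* = 73/3
P* = 161 - 3*73/3 = 88
Profit = (P* - MC)*Q* - FC
= (88 - 15)*73/3 - 24
= 73*73/3 - 24
= 5329/3 - 24 = 5257/3

5257/3


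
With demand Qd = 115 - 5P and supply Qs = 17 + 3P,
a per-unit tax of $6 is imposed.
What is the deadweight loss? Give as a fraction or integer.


Pre-tax equilibrium quantity: Q* = 215/4
Post-tax equilibrium quantity: Q_tax = 85/2
Reduction in quantity: Q* - Q_tax = 45/4
DWL = (1/2) * tax * (Q* - Q_tax)
DWL = (1/2) * 6 * 45/4 = 135/4

135/4


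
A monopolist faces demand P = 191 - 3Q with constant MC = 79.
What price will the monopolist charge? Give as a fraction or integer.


MR = 191 - 6Q
Set MR = MC: 191 - 6Q = 79
Q* = 56/3
Substitute into demand:
P* = 191 - 3*56/3 = 135

135


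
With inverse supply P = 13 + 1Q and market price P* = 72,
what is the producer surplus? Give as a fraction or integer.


Minimum supply price (at Q=0): P_min = 13
Quantity supplied at P* = 72:
Q* = (72 - 13)/1 = 59
PS = (1/2) * Q* * (P* - P_min)
PS = (1/2) * 59 * (72 - 13)
PS = (1/2) * 59 * 59 = 3481/2

3481/2


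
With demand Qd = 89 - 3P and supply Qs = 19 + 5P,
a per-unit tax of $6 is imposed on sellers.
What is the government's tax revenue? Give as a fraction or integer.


With tax on sellers, new supply: Qs' = 19 + 5(P - 6)
= 5P - 11
New equilibrium quantity:
Q_new = 103/2
Tax revenue = tax * Q_new = 6 * 103/2 = 309

309


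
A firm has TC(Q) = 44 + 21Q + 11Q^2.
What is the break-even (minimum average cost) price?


AC(Q) = 44/Q + 21 + 11Q
To minimize: dAC/dQ = -44/Q^2 + 11 = 0
Q^2 = 44/11 = 4
Q* = 2
Min AC = 44/2 + 21 + 11*2
Min AC = 22 + 21 + 22 = 65

65


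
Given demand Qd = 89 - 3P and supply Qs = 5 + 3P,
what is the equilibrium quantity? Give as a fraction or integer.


First find equilibrium price:
89 - 3P = 5 + 3P
P* = 84/6 = 14
Then substitute into demand:
Q* = 89 - 3 * 14 = 47

47


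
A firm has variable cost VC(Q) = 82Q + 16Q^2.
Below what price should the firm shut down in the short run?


AVC(Q) = VC(Q)/Q = 82 + 16Q
AVC is increasing in Q, so minimum AVC is at Q -> 0+.
Min AVC = 82
The firm should shut down if P < 82.

82


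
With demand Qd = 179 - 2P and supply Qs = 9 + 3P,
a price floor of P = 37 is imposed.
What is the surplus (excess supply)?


At P = 37:
Qd = 179 - 2*37 = 105
Qs = 9 + 3*37 = 120
Surplus = Qs - Qd = 120 - 105 = 15

15


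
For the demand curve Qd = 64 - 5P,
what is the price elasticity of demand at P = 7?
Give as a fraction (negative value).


dQ/dP = -5
At P = 7: Q = 64 - 5*7 = 29
E = (dQ/dP)(P/Q) = (-5)(7/29) = -35/29

-35/29


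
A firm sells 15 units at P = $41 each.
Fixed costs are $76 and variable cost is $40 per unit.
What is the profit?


Total Revenue = P * Q = 41 * 15 = $615
Total Cost = FC + VC*Q = 76 + 40*15 = $676
Profit = TR - TC = 615 - 676 = $-61

$-61


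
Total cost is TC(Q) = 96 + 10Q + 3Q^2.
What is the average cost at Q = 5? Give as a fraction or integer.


TC(5) = 96 + 10*5 + 3*5^2
TC(5) = 96 + 50 + 75 = 221
AC = TC/Q = 221/5 = 221/5

221/5


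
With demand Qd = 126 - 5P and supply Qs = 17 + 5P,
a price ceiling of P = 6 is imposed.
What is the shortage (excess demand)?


At P = 6:
Qd = 126 - 5*6 = 96
Qs = 17 + 5*6 = 47
Shortage = Qd - Qs = 96 - 47 = 49

49


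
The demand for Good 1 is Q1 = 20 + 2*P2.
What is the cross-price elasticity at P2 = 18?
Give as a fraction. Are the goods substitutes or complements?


dQ1/dP2 = 2
At P2 = 18: Q1 = 20 + 2*18 = 56
Exy = (dQ1/dP2)(P2/Q1) = 2 * 18 / 56 = 9/14
Since Exy > 0, the goods are substitutes.

9/14 (substitutes)


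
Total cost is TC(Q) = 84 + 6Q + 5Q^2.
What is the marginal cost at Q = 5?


MC = dTC/dQ = 6 + 2*5*Q
At Q = 5:
MC = 6 + 10*5
MC = 6 + 50 = 56

56


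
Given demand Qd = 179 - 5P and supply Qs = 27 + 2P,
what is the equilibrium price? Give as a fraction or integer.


At equilibrium, Qd = Qs.
179 - 5P = 27 + 2P
179 - 27 = 5P + 2P
152 = 7P
P* = 152/7 = 152/7

152/7


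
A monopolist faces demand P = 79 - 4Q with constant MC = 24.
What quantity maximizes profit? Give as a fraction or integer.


TR = P*Q = (79 - 4Q)Q = 79Q - 4Q^2
MR = dTR/dQ = 79 - 8Q
Set MR = MC:
79 - 8Q = 24
55 = 8Q
Q* = 55/8 = 55/8

55/8


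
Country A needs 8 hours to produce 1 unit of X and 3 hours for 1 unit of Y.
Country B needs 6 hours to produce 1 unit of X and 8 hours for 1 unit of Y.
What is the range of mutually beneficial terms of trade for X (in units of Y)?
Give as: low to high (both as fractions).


Opportunity cost of X for Country A = hours_X / hours_Y = 8/3 = 8/3 units of Y
Opportunity cost of X for Country B = hours_X / hours_Y = 6/8 = 3/4 units of Y
Terms of trade must be between the two opportunity costs.
Range: 3/4 to 8/3

3/4 to 8/3


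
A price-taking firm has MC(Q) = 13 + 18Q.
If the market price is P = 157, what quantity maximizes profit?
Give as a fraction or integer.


In perfect competition, profit is maximized where P = MC.
157 = 13 + 18Q
144 = 18Q
Q* = 144/18 = 8

8


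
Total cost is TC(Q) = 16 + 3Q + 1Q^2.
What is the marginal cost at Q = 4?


MC = dTC/dQ = 3 + 2*1*Q
At Q = 4:
MC = 3 + 2*4
MC = 3 + 8 = 11

11


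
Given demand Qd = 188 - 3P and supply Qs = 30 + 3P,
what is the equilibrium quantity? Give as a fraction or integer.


First find equilibrium price:
188 - 3P = 30 + 3P
P* = 158/6 = 79/3
Then substitute into demand:
Q* = 188 - 3 * 79/3 = 109

109


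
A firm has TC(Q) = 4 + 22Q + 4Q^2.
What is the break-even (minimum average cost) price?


AC(Q) = 4/Q + 22 + 4Q
To minimize: dAC/dQ = -4/Q^2 + 4 = 0
Q^2 = 4/4 = 1
Q* = 1
Min AC = 4/1 + 22 + 4*1
Min AC = 4 + 22 + 4 = 30

30


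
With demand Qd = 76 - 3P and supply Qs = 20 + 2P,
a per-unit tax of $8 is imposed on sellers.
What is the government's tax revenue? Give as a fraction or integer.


With tax on sellers, new supply: Qs' = 20 + 2(P - 8)
= 4 + 2P
New equilibrium quantity:
Q_new = 164/5
Tax revenue = tax * Q_new = 8 * 164/5 = 1312/5

1312/5


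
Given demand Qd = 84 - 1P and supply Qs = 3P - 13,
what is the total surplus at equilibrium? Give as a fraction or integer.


Find equilibrium: 84 - 1P = 3P - 13
84 + 13 = 4P
P* = 97/4 = 97/4
Q* = 3*97/4 - 13 = 239/4
Inverse demand: P = 84 - Q/1, so P_max = 84
Inverse supply: P = 13/3 + Q/3, so P_min = 13/3
CS = (1/2) * 239/4 * (84 - 97/4) = 57121/32
PS = (1/2) * 239/4 * (97/4 - 13/3) = 57121/96
TS = CS + PS = 57121/32 + 57121/96 = 57121/24

57121/24
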